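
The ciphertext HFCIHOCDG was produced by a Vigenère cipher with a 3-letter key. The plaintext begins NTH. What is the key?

Subtract each crib letter from the matching ciphertext letter (mod 26):
H(7)−N(13)=-6≡20 → U
F(5)−T(19)=-14≡12 → M
C(2)−H(7)=-5≡21 → V

UMV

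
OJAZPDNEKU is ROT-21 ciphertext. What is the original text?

O(14): 14−21=-7≡19 → T
J(9): 9−21=-12≡14 → O
A(0): 0−21=-21≡5 → F
Z(25): 25−21=4 → E
P(15): 15−21=-6≡20 → U
D(3): 3−21=-18≡8 → I
N(13): 13−21=-8≡18 → S
E(4): 4−21=-17≡9 → J
K(10): 10−21=-11≡15 → P
U(20): 20−21=-1≡25 → Z

TOFEUISJPZ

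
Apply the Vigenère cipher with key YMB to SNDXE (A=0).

QZEVQ

Repeat the key across the message: YMBYM
S(18)+Y(24): 42≡16 → Q
N(13)+M(12): 25 → Z
D(3)+B(1): 4 → E
X(23)+Y(24): 47≡21 → V
E(4)+M(12): 16 → Q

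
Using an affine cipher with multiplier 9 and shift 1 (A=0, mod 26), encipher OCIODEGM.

XTVXCLDF

O(14): 9·14+1=127≡23 → X
C(2): 9·2+1=19 → T
I(8): 9·8+1=73≡21 → V
O(14): 9·14+1=127≡23 → X
D(3): 9·3+1=28≡2 → C
E(4): 9·4+1=37≡11 → L
G(6): 9·6+1=55≡3 → D
M(12): 9·12+1=109≡5 → F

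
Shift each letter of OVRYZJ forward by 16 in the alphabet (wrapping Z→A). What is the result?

ELHOPZ

O(14): 14+16=30≡4 → E
V(21): 21+16=37≡11 → L
R(17): 17+16=33≡7 → H
Y(24): 24+16=40≡14 → O
Z(25): 25+16=41≡15 → P
J(9): 9+16=25 → Z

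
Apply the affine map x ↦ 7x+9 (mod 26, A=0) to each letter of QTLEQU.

Q(16): 7·16+9=121≡17 → R
T(19): 7·19+9=142≡12 → M
L(11): 7·11+9=86≡8 → I
E(4): 7·4+9=37≡11 → L
Q(16): 7·16+9=121≡17 → R
U(20): 7·20+9=149≡19 → T

RMILRT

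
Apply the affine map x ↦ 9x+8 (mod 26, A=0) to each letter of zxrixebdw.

z(25): 9·25+8=233≡25 → z
x(23): 9·23+8=215≡7 → h
r(17): 9·17+8=161≡5 → f
i(8): 9·8+8=80≡2 → c
x(23): 9·23+8=215≡7 → h
e(4): 9·4+8=44≡18 → s
b(1): 9·1+8=17 → r
d(3): 9·3+8=35≡9 → j
w(22): 9·22+8=206≡24 → y

zhfchsrjy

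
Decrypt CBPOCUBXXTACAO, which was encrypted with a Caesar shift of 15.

NMAZNFMIIELNLZ

C(2): 2−15=-13≡13 → N
B(1): 1−15=-14≡12 → M
P(15): 15−15=0 → A
O(14): 14−15=-1≡25 → Z
C(2): 2−15=-13≡13 → N
U(20): 20−15=5 → F
B(1): 1−15=-14≡12 → M
X(23): 23−15=8 → I
X(23): 23−15=8 → I
T(19): 19−15=4 → E
A(0): 0−15=-15≡11 → L
C(2): 2−15=-13≡13 → N
A(0): 0−15=-15≡11 → L
O(14): 14−15=-1≡25 → Z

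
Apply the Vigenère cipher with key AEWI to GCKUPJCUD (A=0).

Repeat the key across the message: AEWIAEWIA
G(6)+A(0): 6 → G
C(2)+E(4): 6 → G
K(10)+W(22): 32≡6 → G
U(20)+I(8): 28≡2 → C
P(15)+A(0): 15 → P
J(9)+E(4): 13 → N
C(2)+W(22): 24 → Y
U(20)+I(8): 28≡2 → C
D(3)+A(0): 3 → D

GGGCPNYCD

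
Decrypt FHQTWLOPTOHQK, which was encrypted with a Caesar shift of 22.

F(5): 5−22=-17≡9 → J
H(7): 7−22=-15≡11 → L
Q(16): 16−22=-6≡20 → U
T(19): 19−22=-3≡23 → X
W(22): 22−22=0 → A
L(11): 11−22=-11≡15 → P
O(14): 14−22=-8≡18 → S
P(15): 15−22=-7≡19 → T
T(19): 19−22=-3≡23 → X
O(14): 14−22=-8≡18 → S
H(7): 7−22=-15≡11 → L
Q(16): 16−22=-6≡20 → U
K(10): 10−22=-12≡14 → O

JLUXAPSTXSLUO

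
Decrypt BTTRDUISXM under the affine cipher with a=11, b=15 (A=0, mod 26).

The inverse of 11 mod 26 is 19, since 11·19=209≡1. Apply D(y)=19·(y−15) mod 26:
B(1): 19·(1−15)=-266≡20 → U
T(19): 19·(19−15)=76≡24 → Y
T(19): 19·(19−15)=76≡24 → Y
R(17): 19·(17−15)=38≡12 → M
D(3): 19·(3−15)=-228≡6 → G
U(20): 19·(20−15)=95≡17 → R
I(8): 19·(8−15)=-133≡23 → X
S(18): 19·(18−15)=57≡5 → F
X(23): 19·(23−15)=152≡22 → W
M(12): 19·(12−15)=-57≡21 → V

UYYMGRXFWV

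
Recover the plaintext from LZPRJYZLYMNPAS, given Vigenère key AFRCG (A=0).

Repeat the key across the ciphertext: AFRCGAFRCGAFRC
L(11)−A(0): 11 → L
Z(25)−F(5): 20 → U
P(15)−R(17): -2≡24 → Y
R(17)−C(2): 15 → P
J(9)−G(6): 3 → D
Y(24)−A(0): 24 → Y
Z(25)−F(5): 20 → U
L(11)−R(17): -6≡20 → U
Y(24)−C(2): 22 → W
M(12)−G(6): 6 → G
N(13)−A(0): 13 → N
P(15)−F(5): 10 → K
A(0)−R(17): -17≡9 → J
S(18)−C(2): 16 → Q

LUYPDYUUWGNKJQ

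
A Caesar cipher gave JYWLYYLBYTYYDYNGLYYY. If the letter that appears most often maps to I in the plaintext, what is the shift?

16

The most frequent ciphertext letter is Y (appears 10 times).
Y is position 24; I is position 8.
Shift = 16.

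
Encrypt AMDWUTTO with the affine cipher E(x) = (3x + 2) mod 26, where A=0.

A(0): 3·0+2=2 → C
M(12): 3·12+2=38≡12 → M
D(3): 3·3+2=11 → L
W(22): 3·22+2=68≡16 → Q
U(20): 3·20+2=62≡10 → K
T(19): 3·19+2=59≡7 → H
T(19): 3·19+2=59≡7 → H
O(14): 3·14+2=44≡18 → S

CMLQKHHS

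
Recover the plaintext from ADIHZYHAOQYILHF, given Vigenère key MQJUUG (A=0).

Repeat the key across the ciphertext: MQJUUGMQJUUGMQJ
A(0)−M(12): -12≡14 → O
D(3)−Q(16): -13≡13 → N
I(8)−J(9): -1≡25 → Z
H(7)−U(20): -13≡13 → N
Z(25)−U(20): 5 → F
Y(24)−G(6): 18 → S
H(7)−M(12): -5≡21 → V
A(0)−Q(16): -16≡10 → K
O(14)−J(9): 5 → F
Q(16)−U(20): -4≡22 → W
Y(24)−U(20): 4 → E
I(8)−G(6): 2 → C
L(11)−M(12): -1≡25 → Z
H(7)−Q(16): -9≡17 → R
F(5)−J(9): -4≡22 → W

ONZNFSVKFWECZRW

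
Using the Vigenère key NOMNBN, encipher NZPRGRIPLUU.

Repeat the key across the message: NOMNBNNOMNB
N(13)+N(13): 26≡0 → A
Z(25)+O(14): 39≡13 → N
P(15)+M(12): 27≡1 → B
R(17)+N(13): 30≡4 → E
G(6)+B(1): 7 → H
R(17)+N(13): 30≡4 → E
I(8)+N(13): 21 → V
P(15)+O(14): 29≡3 → D
L(11)+M(12): 23 → X
U(20)+N(13): 33≡7 → H
U(20)+B(1): 21 → V

ANBEHEVDXHV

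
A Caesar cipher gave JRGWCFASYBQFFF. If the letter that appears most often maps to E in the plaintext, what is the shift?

The most frequent ciphertext letter is F (appears 4 times).
F is position 5; E is position 4.
Shift = 1.

1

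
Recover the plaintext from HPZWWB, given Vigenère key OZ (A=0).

Repeat the key across the ciphertext: OZOZOZ
H(7)−O(14): -7≡19 → T
P(15)−Z(25): -10≡16 → Q
Z(25)−O(14): 11 → L
W(22)−Z(25): -3≡23 → X
W(22)−O(14): 8 → I
B(1)−Z(25): -24≡2 → C

TQLXIC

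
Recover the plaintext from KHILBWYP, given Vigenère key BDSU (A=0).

Repeat the key across the ciphertext: BDSUBDSU
K(10)−B(1): 9 → J
H(7)−D(3): 4 → E
I(8)−S(18): -10≡16 → Q
L(11)−U(20): -9≡17 → R
B(1)−B(1): 0 → A
W(22)−D(3): 19 → T
Y(24)−S(18): 6 → G
P(15)−U(20): -5≡21 → V

JEQRATGV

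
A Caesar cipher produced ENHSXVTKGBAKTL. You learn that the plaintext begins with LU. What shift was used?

19

From the crib: E(4)−L(11)=-7≡19, so the shift is 19.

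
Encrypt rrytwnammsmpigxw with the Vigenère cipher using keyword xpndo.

Repeat the key across the message: xpndoxpndoxpndox
r(17)+x(23): 40≡14 → o
r(17)+p(15): 32≡6 → g
y(24)+n(13): 37≡11 → l
t(19)+d(3): 22 → w
w(22)+o(14): 36≡10 → k
n(13)+x(23): 36≡10 → k
a(0)+p(15): 15 → p
m(12)+n(13): 25 → z
m(12)+d(3): 15 → p
s(18)+o(14): 32≡6 → g
m(12)+x(23): 35≡9 → j
p(15)+p(15): 30≡4 → e
i(8)+n(13): 21 → v
g(6)+d(3): 9 → j
x(23)+o(14): 37≡11 → l
w(22)+x(23): 45≡19 → t

oglwkkpzpgjevjlt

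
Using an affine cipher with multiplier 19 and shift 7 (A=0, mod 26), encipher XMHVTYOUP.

X(23): 19·23+7=444≡2 → C
M(12): 19·12+7=235≡1 → B
H(7): 19·7+7=140≡10 → K
V(21): 19·21+7=406≡16 → Q
T(19): 19·19+7=368≡4 → E
Y(24): 19·24+7=463≡21 → V
O(14): 19·14+7=273≡13 → N
U(20): 19·20+7=387≡23 → X
P(15): 19·15+7=292≡6 → G

CBKQEVNXG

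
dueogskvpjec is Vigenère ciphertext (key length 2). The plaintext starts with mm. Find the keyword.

ri

Subtract each crib letter from the matching ciphertext letter (mod 26):
d(3)−m(12)=-9≡17 → r
u(20)−m(12)=8 → i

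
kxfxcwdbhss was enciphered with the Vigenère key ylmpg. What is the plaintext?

mmtiwyspsmu

Repeat the key across the ciphertext: ylmpgylmpgy
k(10)−y(24): -14≡12 → m
x(23)−l(11): 12 → m
f(5)−m(12): -7≡19 → t
x(23)−p(15): 8 → i
c(2)−g(6): -4≡22 → w
w(22)−y(24): -2≡24 → y
d(3)−l(11): -8≡18 → s
b(1)−m(12): -11≡15 → p
h(7)−p(15): -8≡18 → s
s(18)−g(6): 12 → m
s(18)−y(24): -6≡20 → u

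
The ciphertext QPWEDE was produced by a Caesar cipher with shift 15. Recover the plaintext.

Q(16): 16−15=1 → B
P(15): 15−15=0 → A
W(22): 22−15=7 → H
E(4): 4−15=-11≡15 → P
D(3): 3−15=-12≡14 → O
E(4): 4−15=-11≡15 → P

BAHPOP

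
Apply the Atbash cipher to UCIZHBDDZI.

FXRASYWWAR

U(20) → F(5)
C(2) → X(23)
I(8) → R(17)
Z(25) → A(0)
H(7) → S(18)
B(1) → Y(24)
D(3) → W(22)
D(3) → W(22)
Z(25) → A(0)
I(8) → R(17)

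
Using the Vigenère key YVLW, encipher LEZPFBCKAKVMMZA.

JZKLDWNGYFGIKUL

Repeat the key across the message: YVLWYVLWYVLWYVL
L(11)+Y(24): 35≡9 → J
E(4)+V(21): 25 → Z
Z(25)+L(11): 36≡10 → K
P(15)+W(22): 37≡11 → L
F(5)+Y(24): 29≡3 → D
B(1)+V(21): 22 → W
C(2)+L(11): 13 → N
K(10)+W(22): 32≡6 → G
A(0)+Y(24): 24 → Y
K(10)+V(21): 31≡5 → F
V(21)+L(11): 32≡6 → G
M(12)+W(22): 34≡8 → I
M(12)+Y(24): 36≡10 → K
Z(25)+V(21): 46≡20 → U
A(0)+L(11): 11 → L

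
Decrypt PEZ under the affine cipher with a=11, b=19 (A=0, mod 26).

CBK

The inverse of 11 mod 26 is 19, since 11·19=209≡1. Apply D(y)=19·(y−19) mod 26:
P(15): 19·(15−19)=-76≡2 → C
E(4): 19·(4−19)=-285≡1 → B
Z(25): 19·(25−19)=114≡10 → K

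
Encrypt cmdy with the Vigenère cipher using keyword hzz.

Repeat the key across the message: hzzh
c(2)+h(7): 9 → j
m(12)+z(25): 37≡11 → l
d(3)+z(25): 28≡2 → c
y(24)+h(7): 31≡5 → f

jlcf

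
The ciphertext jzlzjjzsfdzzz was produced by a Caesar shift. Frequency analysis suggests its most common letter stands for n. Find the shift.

The most frequent ciphertext letter is z (appears 6 times).
z is position 25; n is position 13.
Shift = 12.

12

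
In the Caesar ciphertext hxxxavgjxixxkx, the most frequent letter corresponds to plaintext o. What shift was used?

The most frequent ciphertext letter is x (appears 7 times).
x is position 23; o is position 14.
Shift = 9.

9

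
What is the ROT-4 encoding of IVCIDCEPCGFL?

MZGMHGITGKJP

I(8): 8+4=12 → M
V(21): 21+4=25 → Z
C(2): 2+4=6 → G
I(8): 8+4=12 → M
D(3): 3+4=7 → H
C(2): 2+4=6 → G
E(4): 4+4=8 → I
P(15): 15+4=19 → T
C(2): 2+4=6 → G
G(6): 6+4=10 → K
F(5): 5+4=9 → J
L(11): 11+4=15 → P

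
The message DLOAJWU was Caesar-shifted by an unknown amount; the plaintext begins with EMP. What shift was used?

From the crib: D(3)−E(4)=-1≡25, so the shift is 25.

25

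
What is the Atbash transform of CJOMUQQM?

XQLNFJJN

C(2) → X(23)
J(9) → Q(16)
O(14) → L(11)
M(12) → N(13)
U(20) → F(5)
Q(16) → J(9)
Q(16) → J(9)
M(12) → N(13)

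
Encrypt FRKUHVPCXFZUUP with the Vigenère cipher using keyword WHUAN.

BYEUURWWXSVBOP

Repeat the key across the message: WHUANWHUANWHUA
F(5)+W(22): 27≡1 → B
R(17)+H(7): 24 → Y
K(10)+U(20): 30≡4 → E
U(20)+A(0): 20 → U
H(7)+N(13): 20 → U
V(21)+W(22): 43≡17 → R
P(15)+H(7): 22 → W
C(2)+U(20): 22 → W
X(23)+A(0): 23 → X
F(5)+N(13): 18 → S
Z(25)+W(22): 47≡21 → V
U(20)+H(7): 27≡1 → B
U(20)+U(20): 40≡14 → O
P(15)+A(0): 15 → P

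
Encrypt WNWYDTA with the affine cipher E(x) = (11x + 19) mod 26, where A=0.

BGBXAUT

W(22): 11·22+19=261≡1 → B
N(13): 11·13+19=162≡6 → G
W(22): 11·22+19=261≡1 → B
Y(24): 11·24+19=283≡23 → X
D(3): 11·3+19=52≡0 → A
T(19): 11·19+19=228≡20 → U
A(0): 11·0+19=19 → T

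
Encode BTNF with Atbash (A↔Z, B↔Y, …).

YGMU

B(1) → Y(24)
T(19) → G(6)
N(13) → M(12)
F(5) → U(20)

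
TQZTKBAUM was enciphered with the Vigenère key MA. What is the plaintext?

Repeat the key across the ciphertext: MAMAMAMAM
T(19)−M(12): 7 → H
Q(16)−A(0): 16 → Q
Z(25)−M(12): 13 → N
T(19)−A(0): 19 → T
K(10)−M(12): -2≡24 → Y
B(1)−A(0): 1 → B
A(0)−M(12): -12≡14 → O
U(20)−A(0): 20 → U
M(12)−M(12): 0 → A

HQNTYBOUA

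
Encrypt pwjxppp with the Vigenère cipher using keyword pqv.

ememfke

Repeat the key across the message: pqvpqvp
p(15)+p(15): 30≡4 → e
w(22)+q(16): 38≡12 → m
j(9)+v(21): 30≡4 → e
x(23)+p(15): 38≡12 → m
p(15)+q(16): 31≡5 → f
p(15)+v(21): 36≡10 → k
p(15)+p(15): 30≡4 → e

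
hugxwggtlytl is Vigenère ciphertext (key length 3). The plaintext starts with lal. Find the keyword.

Subtract each crib letter from the matching ciphertext letter (mod 26):
h(7)−l(11)=-4≡22 → w
u(20)−a(0)=20 → u
g(6)−l(11)=-5≡21 → v

wuv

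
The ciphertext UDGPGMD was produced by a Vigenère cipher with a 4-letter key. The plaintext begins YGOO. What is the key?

WXSB

Subtract each crib letter from the matching ciphertext letter (mod 26):
U(20)−Y(24)=-4≡22 → W
D(3)−G(6)=-3≡23 → X
G(6)−O(14)=-8≡18 → S
P(15)−O(14)=1 → B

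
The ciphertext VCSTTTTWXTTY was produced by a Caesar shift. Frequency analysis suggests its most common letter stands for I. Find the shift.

11

The most frequent ciphertext letter is T (appears 6 times).
T is position 19; I is position 8.
Shift = 11.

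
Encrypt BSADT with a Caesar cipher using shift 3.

EVDGW

B(1): 1+3=4 → E
S(18): 18+3=21 → V
A(0): 0+3=3 → D
D(3): 3+3=6 → G
T(19): 19+3=22 → W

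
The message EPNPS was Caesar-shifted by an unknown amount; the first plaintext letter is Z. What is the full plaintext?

ZKIKN

From the crib: E(4)−Z(25)=-21≡5, so the shift is 5.
Subtract 5 from each ciphertext letter:
E(4): 4−5=-1≡25 → Z
P(15): 15−5=10 → K
N(13): 13−5=8 → I
P(15): 15−5=10 → K
S(18): 18−5=13 → N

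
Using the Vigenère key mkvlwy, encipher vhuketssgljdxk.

Repeat the key across the message: mkvlwymkvlwymk
v(21)+m(12): 33≡7 → h
h(7)+k(10): 17 → r
u(20)+v(21): 41≡15 → p
k(10)+l(11): 21 → v
e(4)+w(22): 26≡0 → a
t(19)+y(24): 43≡17 → r
s(18)+m(12): 30≡4 → e
s(18)+k(10): 28≡2 → c
g(6)+v(21): 27≡1 → b
l(11)+l(11): 22 → w
j(9)+w(22): 31≡5 → f
d(3)+y(24): 27≡1 → b
x(23)+m(12): 35≡9 → j
k(10)+k(10): 20 → u

hrpvarecbwfbju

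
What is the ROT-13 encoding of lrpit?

yecvg

l(11): 11+13=24 → y
r(17): 17+13=30≡4 → e
p(15): 15+13=28≡2 → c
i(8): 8+13=21 → v
t(19): 19+13=32≡6 → g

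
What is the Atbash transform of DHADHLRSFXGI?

D(3) → W(22)
H(7) → S(18)
A(0) → Z(25)
D(3) → W(22)
H(7) → S(18)
L(11) → O(14)
R(17) → I(8)
S(18) → H(7)
F(5) → U(20)
X(23) → C(2)
G(6) → T(19)
I(8) → R(17)

WSZWSOIHUCTR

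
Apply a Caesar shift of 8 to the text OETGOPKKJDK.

WMBOWXSSRLS

O(14): 14+8=22 → W
E(4): 4+8=12 → M
T(19): 19+8=27≡1 → B
G(6): 6+8=14 → O
O(14): 14+8=22 → W
P(15): 15+8=23 → X
K(10): 10+8=18 → S
K(10): 10+8=18 → S
J(9): 9+8=17 → R
D(3): 3+8=11 → L
K(10): 10+8=18 → S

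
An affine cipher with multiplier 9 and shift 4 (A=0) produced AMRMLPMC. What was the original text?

The inverse of 9 mod 26 is 3, since 9·3=27≡1. Apply D(y)=3·(y−4) mod 26:
A(0): 3·(0−4)=-12≡14 → O
M(12): 3·(12−4)=24 → Y
R(17): 3·(17−4)=39≡13 → N
M(12): 3·(12−4)=24 → Y
L(11): 3·(11−4)=21 → V
P(15): 3·(15−4)=33≡7 → H
M(12): 3·(12−4)=24 → Y
C(2): 3·(2−4)=-6≡20 → U

OYNYVHYU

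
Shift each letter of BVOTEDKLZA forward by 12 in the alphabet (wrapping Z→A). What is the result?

B(1): 1+12=13 → N
V(21): 21+12=33≡7 → H
O(14): 14+12=26≡0 → A
T(19): 19+12=31≡5 → F
E(4): 4+12=16 → Q
D(3): 3+12=15 → P
K(10): 10+12=22 → W
L(11): 11+12=23 → X
Z(25): 25+12=37≡11 → L
A(0): 0+12=12 → M

NHAFQPWXLM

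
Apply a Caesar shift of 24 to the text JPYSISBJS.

HNWQGQZHQ

J(9): 9+24=33≡7 → H
P(15): 15+24=39≡13 → N
Y(24): 24+24=48≡22 → W
S(18): 18+24=42≡16 → Q
I(8): 8+24=32≡6 → G
S(18): 18+24=42≡16 → Q
B(1): 1+24=25 → Z
J(9): 9+24=33≡7 → H
S(18): 18+24=42≡16 → Q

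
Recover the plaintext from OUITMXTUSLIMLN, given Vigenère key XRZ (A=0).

Repeat the key across the ciphertext: XRZXRZXRZXRZXR
O(14)−X(23): -9≡17 → R
U(20)−R(17): 3 → D
I(8)−Z(25): -17≡9 → J
T(19)−X(23): -4≡22 → W
M(12)−R(17): -5≡21 → V
X(23)−Z(25): -2≡24 → Y
T(19)−X(23): -4≡22 → W
U(20)−R(17): 3 → D
S(18)−Z(25): -7≡19 → T
L(11)−X(23): -12≡14 → O
I(8)−R(17): -9≡17 → R
M(12)−Z(25): -13≡13 → N
L(11)−X(23): -12≡14 → O
N(13)−R(17): -4≡22 → W

RDJWVYWDTORNOW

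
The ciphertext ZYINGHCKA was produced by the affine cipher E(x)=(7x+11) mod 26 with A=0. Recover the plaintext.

The inverse of 7 mod 26 is 15, since 7·15=105≡1. Apply D(y)=15·(y−11) mod 26:
Z(25): 15·(25−11)=210≡2 → C
Y(24): 15·(24−11)=195≡13 → N
I(8): 15·(8−11)=-45≡7 → H
N(13): 15·(13−11)=30≡4 → E
G(6): 15·(6−11)=-75≡3 → D
H(7): 15·(7−11)=-60≡18 → S
C(2): 15·(2−11)=-135≡21 → V
K(10): 15·(10−11)=-15≡11 → L
A(0): 15·(0−11)=-165≡17 → R

CNHEDSVLR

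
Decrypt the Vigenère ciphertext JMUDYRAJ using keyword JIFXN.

AEPGLISE

Repeat the key across the ciphertext: JIFXNJIF
J(9)−J(9): 0 → A
M(12)−I(8): 4 → E
U(20)−F(5): 15 → P
D(3)−X(23): -20≡6 → G
Y(24)−N(13): 11 → L
R(17)−J(9): 8 → I
A(0)−I(8): -8≡18 → S
J(9)−F(5): 4 → E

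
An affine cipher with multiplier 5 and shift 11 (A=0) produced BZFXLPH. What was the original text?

YIESAGU

The inverse of 5 mod 26 is 21, since 5·21=105≡1. Apply D(y)=21·(y−11) mod 26:
B(1): 21·(1−11)=-210≡24 → Y
Z(25): 21·(25−11)=294≡8 → I
F(5): 21·(5−11)=-126≡4 → E
X(23): 21·(23−11)=252≡18 → S
L(11): 21·(11−11)=0 → A
P(15): 21·(15−11)=84≡6 → G
H(7): 21·(7−11)=-84≡20 → U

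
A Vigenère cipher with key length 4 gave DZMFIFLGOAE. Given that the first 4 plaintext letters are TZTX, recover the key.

Subtract each crib letter from the matching ciphertext letter (mod 26):
D(3)−T(19)=-16≡10 → K
Z(25)−Z(25)=0 → A
M(12)−T(19)=-7≡19 → T
F(5)−X(23)=-18≡8 → I

KATI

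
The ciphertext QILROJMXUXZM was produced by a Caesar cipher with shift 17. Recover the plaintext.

ZRUAXSVGDGIV

Q(16): 16−17=-1≡25 → Z
I(8): 8−17=-9≡17 → R
L(11): 11−17=-6≡20 → U
R(17): 17−17=0 → A
O(14): 14−17=-3≡23 → X
J(9): 9−17=-8≡18 → S
M(12): 12−17=-5≡21 → V
X(23): 23−17=6 → G
U(20): 20−17=3 → D
X(23): 23−17=6 → G
Z(25): 25−17=8 → I
M(12): 12−17=-5≡21 → V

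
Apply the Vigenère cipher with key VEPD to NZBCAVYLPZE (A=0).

IDQFVZNOKDT

Repeat the key across the message: VEPDVEPDVEP
N(13)+V(21): 34≡8 → I
Z(25)+E(4): 29≡3 → D
B(1)+P(15): 16 → Q
C(2)+D(3): 5 → F
A(0)+V(21): 21 → V
V(21)+E(4): 25 → Z
Y(24)+P(15): 39≡13 → N
L(11)+D(3): 14 → O
P(15)+V(21): 36≡10 → K
Z(25)+E(4): 29≡3 → D
E(4)+P(15): 19 → T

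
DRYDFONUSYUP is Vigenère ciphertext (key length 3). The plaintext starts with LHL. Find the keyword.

SKN

Subtract each crib letter from the matching ciphertext letter (mod 26):
D(3)−L(11)=-8≡18 → S
R(17)−H(7)=10 → K
Y(24)−L(11)=13 → N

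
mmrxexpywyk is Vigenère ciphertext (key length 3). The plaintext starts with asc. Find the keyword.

mup

Subtract each crib letter from the matching ciphertext letter (mod 26):
m(12)−a(0)=12 → m
m(12)−s(18)=-6≡20 → u
r(17)−c(2)=15 → p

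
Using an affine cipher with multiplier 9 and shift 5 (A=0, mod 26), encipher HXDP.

QEGK

H(7): 9·7+5=68≡16 → Q
X(23): 9·23+5=212≡4 → E
D(3): 9·3+5=32≡6 → G
P(15): 9·15+5=140≡10 → K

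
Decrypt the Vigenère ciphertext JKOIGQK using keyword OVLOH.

VPDUZCP

Repeat the key across the ciphertext: OVLOHOV
J(9)−O(14): -5≡21 → V
K(10)−V(21): -11≡15 → P
O(14)−L(11): 3 → D
I(8)−O(14): -6≡20 → U
G(6)−H(7): -1≡25 → Z
Q(16)−O(14): 2 → C
K(10)−V(21): -11≡15 → P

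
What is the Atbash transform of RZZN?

IAAM

R(17) → I(8)
Z(25) → A(0)
Z(25) → A(0)
N(13) → M(12)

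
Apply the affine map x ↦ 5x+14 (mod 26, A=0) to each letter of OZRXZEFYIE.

GJVZJINECI

O(14): 5·14+14=84≡6 → G
Z(25): 5·25+14=139≡9 → J
R(17): 5·17+14=99≡21 → V
X(23): 5·23+14=129≡25 → Z
Z(25): 5·25+14=139≡9 → J
E(4): 5·4+14=34≡8 → I
F(5): 5·5+14=39≡13 → N
Y(24): 5·24+14=134≡4 → E
I(8): 5·8+14=54≡2 → C
E(4): 5·4+14=34≡8 → I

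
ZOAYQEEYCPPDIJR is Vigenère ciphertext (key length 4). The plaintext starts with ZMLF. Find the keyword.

Subtract each crib letter from the matching ciphertext letter (mod 26):
Z(25)−Z(25)=0 → A
O(14)−M(12)=2 → C
A(0)−L(11)=-11≡15 → P
Y(24)−F(5)=19 → T

ACPT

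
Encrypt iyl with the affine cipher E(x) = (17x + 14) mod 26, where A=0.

i(8): 17·8+14=150≡20 → u
y(24): 17·24+14=422≡6 → g
l(11): 17·11+14=201≡19 → t

ugt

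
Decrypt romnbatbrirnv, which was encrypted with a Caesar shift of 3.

r(17): 17−3=14 → o
o(14): 14−3=11 → l
m(12): 12−3=9 → j
n(13): 13−3=10 → k
b(1): 1−3=-2≡24 → y
a(0): 0−3=-3≡23 → x
t(19): 19−3=16 → q
b(1): 1−3=-2≡24 → y
r(17): 17−3=14 → o
i(8): 8−3=5 → f
r(17): 17−3=14 → o
n(13): 13−3=10 → k
v(21): 21−3=18 → s

oljkyxqyofoks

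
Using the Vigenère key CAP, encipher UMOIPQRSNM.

WMDKPFTSCO

Repeat the key across the message: CAPCAPCAPC
U(20)+C(2): 22 → W
M(12)+A(0): 12 → M
O(14)+P(15): 29≡3 → D
I(8)+C(2): 10 → K
P(15)+A(0): 15 → P
Q(16)+P(15): 31≡5 → F
R(17)+C(2): 19 → T
S(18)+A(0): 18 → S
N(13)+P(15): 28≡2 → C
M(12)+C(2): 14 → O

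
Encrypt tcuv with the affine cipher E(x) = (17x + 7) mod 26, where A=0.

t(19): 17·19+7=330≡18 → s
c(2): 17·2+7=41≡15 → p
u(20): 17·20+7=347≡9 → j
v(21): 17·21+7=364≡0 → a

spja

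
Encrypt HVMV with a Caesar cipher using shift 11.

SGXG

H(7): 7+11=18 → S
V(21): 21+11=32≡6 → G
M(12): 12+11=23 → X
V(21): 21+11=32≡6 → G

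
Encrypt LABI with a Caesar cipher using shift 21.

GVWD

L(11): 11+21=32≡6 → G
A(0): 0+21=21 → V
B(1): 1+21=22 → W
I(8): 8+21=29≡3 → D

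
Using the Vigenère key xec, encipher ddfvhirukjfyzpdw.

ahhslkoymgjawtft

Repeat the key across the message: xecxecxecxecxecx
d(3)+x(23): 26≡0 → a
d(3)+e(4): 7 → h
f(5)+c(2): 7 → h
v(21)+x(23): 44≡18 → s
h(7)+e(4): 11 → l
i(8)+c(2): 10 → k
r(17)+x(23): 40≡14 → o
u(20)+e(4): 24 → y
k(10)+c(2): 12 → m
j(9)+x(23): 32≡6 → g
f(5)+e(4): 9 → j
y(24)+c(2): 26≡0 → a
z(25)+x(23): 48≡22 → w
p(15)+e(4): 19 → t
d(3)+c(2): 5 → f
w(22)+x(23): 45≡19 → t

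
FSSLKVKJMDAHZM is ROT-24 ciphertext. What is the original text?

HUUNMXMLOFCJBO

F(5): 5−24=-19≡7 → H
S(18): 18−24=-6≡20 → U
S(18): 18−24=-6≡20 → U
L(11): 11−24=-13≡13 → N
K(10): 10−24=-14≡12 → M
V(21): 21−24=-3≡23 → X
K(10): 10−24=-14≡12 → M
J(9): 9−24=-15≡11 → L
M(12): 12−24=-12≡14 → O
D(3): 3−24=-21≡5 → F
A(0): 0−24=-24≡2 → C
H(7): 7−24=-17≡9 → J
Z(25): 25−24=1 → B
M(12): 12−24=-12≡14 → O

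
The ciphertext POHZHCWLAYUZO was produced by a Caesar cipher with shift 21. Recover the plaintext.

UTMEMHBQFDZET

P(15): 15−21=-6≡20 → U
O(14): 14−21=-7≡19 → T
H(7): 7−21=-14≡12 → M
Z(25): 25−21=4 → E
H(7): 7−21=-14≡12 → M
C(2): 2−21=-19≡7 → H
W(22): 22−21=1 → B
L(11): 11−21=-10≡16 → Q
A(0): 0−21=-21≡5 → F
Y(24): 24−21=3 → D
U(20): 20−21=-1≡25 → Z
Z(25): 25−21=4 → E
O(14): 14−21=-7≡19 → T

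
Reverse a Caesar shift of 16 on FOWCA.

PYGMK

F(5): 5−16=-11≡15 → P
O(14): 14−16=-2≡24 → Y
W(22): 22−16=6 → G
C(2): 2−16=-14≡12 → M
A(0): 0−16=-16≡10 → K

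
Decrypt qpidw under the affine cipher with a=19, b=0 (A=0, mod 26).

The inverse of 19 mod 26 is 11, since 19·11=209≡1. Apply D(y)=11·(y−0) mod 26:
q(16): 11·(16−0)=176≡20 → u
p(15): 11·(15−0)=165≡9 → j
i(8): 11·(8−0)=88≡10 → k
d(3): 11·(3−0)=33≡7 → h
w(22): 11·(22−0)=242≡8 → i

ujkhi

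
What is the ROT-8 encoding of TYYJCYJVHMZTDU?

T(19): 19+8=27≡1 → B
Y(24): 24+8=32≡6 → G
Y(24): 24+8=32≡6 → G
J(9): 9+8=17 → R
C(2): 2+8=10 → K
Y(24): 24+8=32≡6 → G
J(9): 9+8=17 → R
V(21): 21+8=29≡3 → D
H(7): 7+8=15 → P
M(12): 12+8=20 → U
Z(25): 25+8=33≡7 → H
T(19): 19+8=27≡1 → B
D(3): 3+8=11 → L
U(20): 20+8=28≡2 → C

BGGRKGRDPUHBLC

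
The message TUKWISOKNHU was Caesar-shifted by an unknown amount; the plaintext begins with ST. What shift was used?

From the crib: T(19)−S(18)=1, so the shift is 1.

1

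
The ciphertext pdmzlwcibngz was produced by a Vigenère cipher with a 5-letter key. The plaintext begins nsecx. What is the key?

Subtract each crib letter from the matching ciphertext letter (mod 26):
p(15)−n(13)=2 → c
d(3)−s(18)=-15≡11 → l
m(12)−e(4)=8 → i
z(25)−c(2)=23 → x
l(11)−x(23)=-12≡14 → o

clixo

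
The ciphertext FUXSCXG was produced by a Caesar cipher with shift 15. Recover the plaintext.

QFIDNIR

F(5): 5−15=-10≡16 → Q
U(20): 20−15=5 → F
X(23): 23−15=8 → I
S(18): 18−15=3 → D
C(2): 2−15=-13≡13 → N
X(23): 23−15=8 → I
G(6): 6−15=-9≡17 → R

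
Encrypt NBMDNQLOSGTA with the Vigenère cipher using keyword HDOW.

Repeat the key across the message: HDOWHDOWHDOW
N(13)+H(7): 20 → U
B(1)+D(3): 4 → E
M(12)+O(14): 26≡0 → A
D(3)+W(22): 25 → Z
N(13)+H(7): 20 → U
Q(16)+D(3): 19 → T
L(11)+O(14): 25 → Z
O(14)+W(22): 36≡10 → K
S(18)+H(7): 25 → Z
G(6)+D(3): 9 → J
T(19)+O(14): 33≡7 → H
A(0)+W(22): 22 → W

UEAZUTZKZJHW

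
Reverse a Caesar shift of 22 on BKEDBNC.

B(1): 1−22=-21≡5 → F
K(10): 10−22=-12≡14 → O
E(4): 4−22=-18≡8 → I
D(3): 3−22=-19≡7 → H
B(1): 1−22=-21≡5 → F
N(13): 13−22=-9≡17 → R
C(2): 2−22=-20≡6 → G

FOIHFRG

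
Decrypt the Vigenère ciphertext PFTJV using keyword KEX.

Repeat the key across the ciphertext: KEXKE
P(15)−K(10): 5 → F
F(5)−E(4): 1 → B
T(19)−X(23): -4≡22 → W
J(9)−K(10): -1≡25 → Z
V(21)−E(4): 17 → R

FBWZR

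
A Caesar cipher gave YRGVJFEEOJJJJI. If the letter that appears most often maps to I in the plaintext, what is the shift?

The most frequent ciphertext letter is J (appears 5 times).
J is position 9; I is position 8.
Shift = 1.

1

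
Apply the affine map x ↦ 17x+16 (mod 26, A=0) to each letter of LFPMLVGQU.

L(11): 17·11+16=203≡21 → V
F(5): 17·5+16=101≡23 → X
P(15): 17·15+16=271≡11 → L
M(12): 17·12+16=220≡12 → M
L(11): 17·11+16=203≡21 → V
V(21): 17·21+16=373≡9 → J
G(6): 17·6+16=118≡14 → O
Q(16): 17·16+16=288≡2 → C
U(20): 17·20+16=356≡18 → S

VXLMVJOCS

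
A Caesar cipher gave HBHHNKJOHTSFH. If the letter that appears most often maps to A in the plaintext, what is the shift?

7

The most frequent ciphertext letter is H (appears 5 times).
H is position 7; A is position 0.
Shift = 7.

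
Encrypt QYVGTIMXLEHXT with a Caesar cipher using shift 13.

DLITGVZKYRUKG

Q(16): 16+13=29≡3 → D
Y(24): 24+13=37≡11 → L
V(21): 21+13=34≡8 → I
G(6): 6+13=19 → T
T(19): 19+13=32≡6 → G
I(8): 8+13=21 → V
M(12): 12+13=25 → Z
X(23): 23+13=36≡10 → K
L(11): 11+13=24 → Y
E(4): 4+13=17 → R
H(7): 7+13=20 → U
X(23): 23+13=36≡10 → K
T(19): 19+13=32≡6 → G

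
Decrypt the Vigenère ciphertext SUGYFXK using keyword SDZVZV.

ARHDGCS

Repeat the key across the ciphertext: SDZVZVS
S(18)−S(18): 0 → A
U(20)−D(3): 17 → R
G(6)−Z(25): -19≡7 → H
Y(24)−V(21): 3 → D
F(5)−Z(25): -20≡6 → G
X(23)−V(21): 2 → C
K(10)−S(18): -8≡18 → S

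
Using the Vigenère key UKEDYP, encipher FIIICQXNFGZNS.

ZSMLAFRXJJXCM

Repeat the key across the message: UKEDYPUKEDYPU
F(5)+U(20): 25 → Z
I(8)+K(10): 18 → S
I(8)+E(4): 12 → M
I(8)+D(3): 11 → L
C(2)+Y(24): 26≡0 → A
Q(16)+P(15): 31≡5 → F
X(23)+U(20): 43≡17 → R
N(13)+K(10): 23 → X
F(5)+E(4): 9 → J
G(6)+D(3): 9 → J
Z(25)+Y(24): 49≡23 → X
N(13)+P(15): 28≡2 → C
S(18)+U(20): 38≡12 → M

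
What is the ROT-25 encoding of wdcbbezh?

vcbaadyg

w(22): 22+25=47≡21 → v
d(3): 3+25=28≡2 → c
c(2): 2+25=27≡1 → b
b(1): 1+25=26≡0 → a
b(1): 1+25=26≡0 → a
e(4): 4+25=29≡3 → d
z(25): 25+25=50≡24 → y
h(7): 7+25=32≡6 → g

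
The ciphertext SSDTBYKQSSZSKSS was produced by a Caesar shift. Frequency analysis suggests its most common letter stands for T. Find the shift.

The most frequent ciphertext letter is S (appears 7 times).
S is position 18; T is position 19.
Shift = -1≡25.

25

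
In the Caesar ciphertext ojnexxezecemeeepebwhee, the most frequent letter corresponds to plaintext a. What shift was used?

The most frequent ciphertext letter is e (appears 10 times).
e is position 4; a is position 0.
Shift = 4.

4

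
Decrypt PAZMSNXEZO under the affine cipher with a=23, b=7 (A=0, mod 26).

The inverse of 23 mod 26 is 17, since 23·17=391≡1. Apply D(y)=17·(y−7) mod 26:
P(15): 17·(15−7)=136≡6 → G
A(0): 17·(0−7)=-119≡11 → L
Z(25): 17·(25−7)=306≡20 → U
M(12): 17·(12−7)=85≡7 → H
S(18): 17·(18−7)=187≡5 → F
N(13): 17·(13−7)=102≡24 → Y
X(23): 17·(23−7)=272≡12 → M
E(4): 17·(4−7)=-51≡1 → B
Z(25): 17·(25−7)=306≡20 → U
O(14): 17·(14−7)=119≡15 → P

GLUHFYMBUP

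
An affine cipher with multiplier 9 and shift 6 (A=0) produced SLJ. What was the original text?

KPJ

The inverse of 9 mod 26 is 3, since 9·3=27≡1. Apply D(y)=3·(y−6) mod 26:
S(18): 3·(18−6)=36≡10 → K
L(11): 3·(11−6)=15 → P
J(9): 3·(9−6)=9 → J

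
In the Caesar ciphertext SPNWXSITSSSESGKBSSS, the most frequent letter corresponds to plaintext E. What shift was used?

14

The most frequent ciphertext letter is S (appears 9 times).
S is position 18; E is position 4.
Shift = 14.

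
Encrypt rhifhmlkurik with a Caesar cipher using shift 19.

kabyafednkbd

r(17): 17+19=36≡10 → k
h(7): 7+19=26≡0 → a
i(8): 8+19=27≡1 → b
f(5): 5+19=24 → y
h(7): 7+19=26≡0 → a
m(12): 12+19=31≡5 → f
l(11): 11+19=30≡4 → e
k(10): 10+19=29≡3 → d
u(20): 20+19=39≡13 → n
r(17): 17+19=36≡10 → k
i(8): 8+19=27≡1 → b
k(10): 10+19=29≡3 → d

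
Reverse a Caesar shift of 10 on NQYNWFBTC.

N(13): 13−10=3 → D
Q(16): 16−10=6 → G
Y(24): 24−10=14 → O
N(13): 13−10=3 → D
W(22): 22−10=12 → M
F(5): 5−10=-5≡21 → V
B(1): 1−10=-9≡17 → R
T(19): 19−10=9 → J
C(2): 2−10=-8≡18 → S

DGODMVRJS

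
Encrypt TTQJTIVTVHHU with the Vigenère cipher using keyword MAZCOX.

Repeat the key across the message: MAZCOXMAZCOX
T(19)+M(12): 31≡5 → F
T(19)+A(0): 19 → T
Q(16)+Z(25): 41≡15 → P
J(9)+C(2): 11 → L
T(19)+O(14): 33≡7 → H
I(8)+X(23): 31≡5 → F
V(21)+M(12): 33≡7 → H
T(19)+A(0): 19 → T
V(21)+Z(25): 46≡20 → U
H(7)+C(2): 9 → J
H(7)+O(14): 21 → V
U(20)+X(23): 43≡17 → R

FTPLHFHTUJVR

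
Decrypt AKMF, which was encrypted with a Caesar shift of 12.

A(0): 0−12=-12≡14 → O
K(10): 10−12=-2≡24 → Y
M(12): 12−12=0 → A
F(5): 5−12=-7≡19 → T

OYAT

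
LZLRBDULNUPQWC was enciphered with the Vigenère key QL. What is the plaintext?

Repeat the key across the ciphertext: QLQLQLQLQLQLQL
L(11)−Q(16): -5≡21 → V
Z(25)−L(11): 14 → O
L(11)−Q(16): -5≡21 → V
R(17)−L(11): 6 → G
B(1)−Q(16): -15≡11 → L
D(3)−L(11): -8≡18 → S
U(20)−Q(16): 4 → E
L(11)−L(11): 0 → A
N(13)−Q(16): -3≡23 → X
U(20)−L(11): 9 → J
P(15)−Q(16): -1≡25 → Z
Q(16)−L(11): 5 → F
W(22)−Q(16): 6 → G
C(2)−L(11): -9≡17 → R

VOVGLSEAXJZFGR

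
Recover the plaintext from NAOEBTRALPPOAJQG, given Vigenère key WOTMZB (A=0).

Repeat the key across the ciphertext: WOTMZBWOTMZBWOTM
N(13)−W(22): -9≡17 → R
A(0)−O(14): -14≡12 → M
O(14)−T(19): -5≡21 → V
E(4)−M(12): -8≡18 → S
B(1)−Z(25): -24≡2 → C
T(19)−B(1): 18 → S
R(17)−W(22): -5≡21 → V
A(0)−O(14): -14≡12 → M
L(11)−T(19): -8≡18 → S
P(15)−M(12): 3 → D
P(15)−Z(25): -10≡16 → Q
O(14)−B(1): 13 → N
A(0)−W(22): -22≡4 → E
J(9)−O(14): -5≡21 → V
Q(16)−T(19): -3≡23 → X
G(6)−M(12): -6≡20 → U

RMVSCSVMSDQNEVXU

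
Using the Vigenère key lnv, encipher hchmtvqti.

spcxgqbgd

Repeat the key across the message: lnvlnvlnv
h(7)+l(11): 18 → s
c(2)+n(13): 15 → p
h(7)+v(21): 28≡2 → c
m(12)+l(11): 23 → x
t(19)+n(13): 32≡6 → g
v(21)+v(21): 42≡16 → q
q(16)+l(11): 27≡1 → b
t(19)+n(13): 32≡6 → g
i(8)+v(21): 29≡3 → d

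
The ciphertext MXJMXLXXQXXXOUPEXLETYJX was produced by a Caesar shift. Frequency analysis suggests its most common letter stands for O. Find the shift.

9

The most frequent ciphertext letter is X (appears 9 times).
X is position 23; O is position 14.
Shift = 9.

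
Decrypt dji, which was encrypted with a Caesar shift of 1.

d(3): 3−1=2 → c
j(9): 9−1=8 → i
i(8): 8−1=7 → h

cih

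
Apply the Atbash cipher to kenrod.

pvmilw

k(10) → p(15)
e(4) → v(21)
n(13) → m(12)
r(17) → i(8)
o(14) → l(11)
d(3) → w(22)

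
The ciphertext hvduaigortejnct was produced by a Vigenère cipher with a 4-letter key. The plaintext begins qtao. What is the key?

Subtract each crib letter from the matching ciphertext letter (mod 26):
h(7)−q(16)=-9≡17 → r
v(21)−t(19)=2 → c
d(3)−a(0)=3 → d
u(20)−o(14)=6 → g

rcdg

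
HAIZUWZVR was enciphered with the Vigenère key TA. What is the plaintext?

Repeat the key across the ciphertext: TATATATAT
H(7)−T(19): -12≡14 → O
A(0)−A(0): 0 → A
I(8)−T(19): -11≡15 → P
Z(25)−A(0): 25 → Z
U(20)−T(19): 1 → B
W(22)−A(0): 22 → W
Z(25)−T(19): 6 → G
V(21)−A(0): 21 → V
R(17)−T(19): -2≡24 → Y

OAPZBWGVY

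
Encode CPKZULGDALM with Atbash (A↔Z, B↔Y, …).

XKPAFOTWZON

C(2) → X(23)
P(15) → K(10)
K(10) → P(15)
Z(25) → A(0)
U(20) → F(5)
L(11) → O(14)
G(6) → T(19)
D(3) → W(22)
A(0) → Z(25)
L(11) → O(14)
M(12) → N(13)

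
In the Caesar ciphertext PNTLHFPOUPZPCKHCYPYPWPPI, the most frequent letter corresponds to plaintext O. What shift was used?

The most frequent ciphertext letter is P (appears 8 times).
P is position 15; O is position 14.
Shift = 1.

1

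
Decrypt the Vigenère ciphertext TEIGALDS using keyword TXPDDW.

Repeat the key across the ciphertext: TXPDDWTX
T(19)−T(19): 0 → A
E(4)−X(23): -19≡7 → H
I(8)−P(15): -7≡19 → T
G(6)−D(3): 3 → D
A(0)−D(3): -3≡23 → X
L(11)−W(22): -11≡15 → P
D(3)−T(19): -16≡10 → K
S(18)−X(23): -5≡21 → V

AHTDXPKV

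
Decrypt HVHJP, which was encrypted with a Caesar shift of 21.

H(7): 7−21=-14≡12 → M
V(21): 21−21=0 → A
H(7): 7−21=-14≡12 → M
J(9): 9−21=-12≡14 → O
P(15): 15−21=-6≡20 → U

MAMOU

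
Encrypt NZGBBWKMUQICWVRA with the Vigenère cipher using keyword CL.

Repeat the key across the message: CLCLCLCLCLCLCLCL
N(13)+C(2): 15 → P
Z(25)+L(11): 36≡10 → K
G(6)+C(2): 8 → I
B(1)+L(11): 12 → M
B(1)+C(2): 3 → D
W(22)+L(11): 33≡7 → H
K(10)+C(2): 12 → M
M(12)+L(11): 23 → X
U(20)+C(2): 22 → W
Q(16)+L(11): 27≡1 → B
I(8)+C(2): 10 → K
C(2)+L(11): 13 → N
W(22)+C(2): 24 → Y
V(21)+L(11): 32≡6 → G
R(17)+C(2): 19 → T
A(0)+L(11): 11 → L

PKIMDHMXWBKNYGTL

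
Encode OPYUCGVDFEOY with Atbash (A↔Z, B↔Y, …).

LKBFXTEWUVLB

O(14) → L(11)
P(15) → K(10)
Y(24) → B(1)
U(20) → F(5)
C(2) → X(23)
G(6) → T(19)
V(21) → E(4)
D(3) → W(22)
F(5) → U(20)
E(4) → V(21)
O(14) → L(11)
Y(24) → B(1)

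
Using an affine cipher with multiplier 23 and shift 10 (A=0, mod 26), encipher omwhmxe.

uawpaty

o(14): 23·14+10=332≡20 → u
m(12): 23·12+10=286≡0 → a
w(22): 23·22+10=516≡22 → w
h(7): 23·7+10=171≡15 → p
m(12): 23·12+10=286≡0 → a
x(23): 23·23+10=539≡19 → t
e(4): 23·4+10=102≡24 → y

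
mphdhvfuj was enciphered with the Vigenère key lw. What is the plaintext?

Repeat the key across the ciphertext: lwlwlwlwl
m(12)−l(11): 1 → b
p(15)−w(22): -7≡19 → t
h(7)−l(11): -4≡22 → w
d(3)−w(22): -19≡7 → h
h(7)−l(11): -4≡22 → w
v(21)−w(22): -1≡25 → z
f(5)−l(11): -6≡20 → u
u(20)−w(22): -2≡24 → y
j(9)−l(11): -2≡24 → y

btwhwzuyy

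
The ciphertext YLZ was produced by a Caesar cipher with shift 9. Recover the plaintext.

Y(24): 24−9=15 → P
L(11): 11−9=2 → C
Z(25): 25−9=16 → Q

PCQ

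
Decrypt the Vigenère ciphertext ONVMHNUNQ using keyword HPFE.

HYQIAYPJJ

Repeat the key across the ciphertext: HPFEHPFEH
O(14)−H(7): 7 → H
N(13)−P(15): -2≡24 → Y
V(21)−F(5): 16 → Q
M(12)−E(4): 8 → I
H(7)−H(7): 0 → A
N(13)−P(15): -2≡24 → Y
U(20)−F(5): 15 → P
N(13)−E(4): 9 → J
Q(16)−H(7): 9 → J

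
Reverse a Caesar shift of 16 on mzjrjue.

m(12): 12−16=-4≡22 → w
z(25): 25−16=9 → j
j(9): 9−16=-7≡19 → t
r(17): 17−16=1 → b
j(9): 9−16=-7≡19 → t
u(20): 20−16=4 → e
e(4): 4−16=-12≡14 → o

wjtbteo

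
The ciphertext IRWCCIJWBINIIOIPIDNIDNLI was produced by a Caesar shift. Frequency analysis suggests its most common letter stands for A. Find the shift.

8

The most frequent ciphertext letter is I (appears 9 times).
I is position 8; A is position 0.
Shift = 8.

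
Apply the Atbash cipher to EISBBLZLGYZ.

VRHYYOAOTBA

E(4) → V(21)
I(8) → R(17)
S(18) → H(7)
B(1) → Y(24)
B(1) → Y(24)
L(11) → O(14)
Z(25) → A(0)
L(11) → O(14)
G(6) → T(19)
Y(24) → B(1)
Z(25) → A(0)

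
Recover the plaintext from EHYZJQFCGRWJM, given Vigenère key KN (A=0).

UUOMZDVPWEMWC

Repeat the key across the ciphertext: KNKNKNKNKNKNK
E(4)−K(10): -6≡20 → U
H(7)−N(13): -6≡20 → U
Y(24)−K(10): 14 → O
Z(25)−N(13): 12 → M
J(9)−K(10): -1≡25 → Z
Q(16)−N(13): 3 → D
F(5)−K(10): -5≡21 → V
C(2)−N(13): -11≡15 → P
G(6)−K(10): -4≡22 → W
R(17)−N(13): 4 → E
W(22)−K(10): 12 → M
J(9)−N(13): -4≡22 → W
M(12)−K(10): 2 → C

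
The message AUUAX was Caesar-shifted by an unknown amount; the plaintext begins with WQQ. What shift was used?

4

From the crib: A(0)−W(22)=-22≡4, so the shift is 4.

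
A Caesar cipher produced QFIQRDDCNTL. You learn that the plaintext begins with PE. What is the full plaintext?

From the crib: Q(16)−P(15)=1, so the shift is 1.
Subtract 1 from each ciphertext letter:
Q(16): 16−1=15 → P
F(5): 5−1=4 → E
I(8): 8−1=7 → H
Q(16): 16−1=15 → P
R(17): 17−1=16 → Q
D(3): 3−1=2 → C
D(3): 3−1=2 → C
C(2): 2−1=1 → B
N(13): 13−1=12 → M
T(19): 19−1=18 → S
L(11): 11−1=10 → K

PEHPQCCBMSK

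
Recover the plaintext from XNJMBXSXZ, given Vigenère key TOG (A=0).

EZDTNRZJT

Repeat the key across the ciphertext: TOGTOGTOG
X(23)−T(19): 4 → E
N(13)−O(14): -1≡25 → Z
J(9)−G(6): 3 → D
M(12)−T(19): -7≡19 → T
B(1)−O(14): -13≡13 → N
X(23)−G(6): 17 → R
S(18)−T(19): -1≡25 → Z
X(23)−O(14): 9 → J
Z(25)−G(6): 19 → T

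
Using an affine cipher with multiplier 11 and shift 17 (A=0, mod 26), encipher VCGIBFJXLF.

V(21): 11·21+17=248≡14 → O
C(2): 11·2+17=39≡13 → N
G(6): 11·6+17=83≡5 → F
I(8): 11·8+17=105≡1 → B
B(1): 11·1+17=28≡2 → C
F(5): 11·5+17=72≡20 → U
J(9): 11·9+17=116≡12 → M
X(23): 11·23+17=270≡10 → K
L(11): 11·11+17=138≡8 → I
F(5): 11·5+17=72≡20 → U

ONFBCUMKIU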